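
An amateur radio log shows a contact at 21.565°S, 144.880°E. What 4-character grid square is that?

Offset from 180°W / 90°S: lon 324.88°, lat 68.44°.
Field: 324.88/20 → 16 → Q, 68.44/10 → 6 → G; chars QG.
Square: 4.88/2 → 2, 8.44/1 → 8; chars 28.

QG28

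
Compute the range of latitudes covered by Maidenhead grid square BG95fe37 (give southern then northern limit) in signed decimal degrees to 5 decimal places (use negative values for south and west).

Field B=1, G=6: +1·20° lon, +6·10° lat → SW at lon -160°, lat -30°.
Square 9, 5: +9·2° lon, +5·1° lat → SW at lon -142°, lat -25°.
Subsquare f=5, e=4: +5·0.0833333° lon, +4·0.0416667° lat → SW at lon -141.583°, lat -24.8333°.
Extended square 3, 7: +3·0.00833333° lon, +7·0.00416667° lat → SW at lon -141.558°, lat -24.8042°.
Cell spans 0.00833333° lon × 0.00416667° lat.
south -24.80417, north -24.80000.

-24.80417, -24.80000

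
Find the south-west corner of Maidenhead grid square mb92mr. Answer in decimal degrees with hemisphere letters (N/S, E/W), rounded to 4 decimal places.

Field M=12, B=1: +12·20° lon, +1·10° lat → SW at lon 60°, lat -80°.
Square 9, 2: +9·2° lon, +2·1° lat → SW at lon 78°, lat -78°.
Subsquare m=12, r=17: +12·0.0833333° lon, +17·0.0416667° lat → SW at lon 79°, lat -77.2917°.
latitude 77.2917° S, longitude 79.0000° E.

77.2917° S, 79.0000° E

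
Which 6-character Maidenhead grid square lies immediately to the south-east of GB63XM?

GB73al

Longitude subsquare x = 23; +1 → 24, wraps to 0 = a, carry into square.
Longitude square 6; +1 → 7.
Latitude subsquare m = 12; −1 → 11 = l.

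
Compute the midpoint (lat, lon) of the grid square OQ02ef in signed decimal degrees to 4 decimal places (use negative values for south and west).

72.2292, 100.3750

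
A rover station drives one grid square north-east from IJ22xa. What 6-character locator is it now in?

Longitude subsquare x = 23; +1 → 24, wraps to 0 = a, carry into square.
Longitude square 2; +1 → 3.
Latitude subsquare a = 0; +1 → 1 = b.

IJ32ab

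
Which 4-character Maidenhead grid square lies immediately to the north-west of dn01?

CN92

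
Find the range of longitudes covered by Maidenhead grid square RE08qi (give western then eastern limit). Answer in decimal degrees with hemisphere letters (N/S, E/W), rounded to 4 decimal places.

Field R=17, E=4: +17·20° lon, +4·10° lat → SW at lon 160°, lat -50°.
Square 0, 8: +0·2° lon, +8·1° lat → SW at lon 160°, lat -42°.
Subsquare q=16, i=8: +16·0.0833333° lon, +8·0.0416667° lat → SW at lon 161.333°, lat -41.6667°.
Cell spans 0.0833333° lon × 0.0416667° lat.
west 161.3333° E, east 161.4167° E.

161.3333° E, 161.4167° E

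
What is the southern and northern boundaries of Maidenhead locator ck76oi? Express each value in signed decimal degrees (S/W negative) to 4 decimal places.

16.3333, 16.3750

Field C=2, K=10: +2·20° lon, +10·10° lat → SW at lon -140°, lat 10°.
Square 7, 6: +7·2° lon, +6·1° lat → SW at lon -126°, lat 16°.
Subsquare o=14, i=8: +14·0.0833333° lon, +8·0.0416667° lat → SW at lon -124.833°, lat 16.3333°.
Cell spans 0.0833333° lon × 0.0416667° lat.
south 16.3333, north 16.3750.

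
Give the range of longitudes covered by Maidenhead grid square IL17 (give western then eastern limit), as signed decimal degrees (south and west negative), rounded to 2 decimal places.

-18.00, -16.00

Field I=8, L=11: +8·20° lon, +11·10° lat → SW at lon -20°, lat 20°.
Square 1, 7: +1·2° lon, +7·1° lat → SW at lon -18°, lat 27°.
Cell spans 2° lon × 1° lat.
west -18.00, east -16.00.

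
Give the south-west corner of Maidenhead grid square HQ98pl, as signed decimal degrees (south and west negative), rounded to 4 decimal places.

Field H=7, Q=16: +7·20° lon, +16·10° lat → SW at lon -40°, lat 70°.
Square 9, 8: +9·2° lon, +8·1° lat → SW at lon -22°, lat 78°.
Subsquare p=15, l=11: +15·0.0833333° lon, +11·0.0416667° lat → SW at lon -20.75°, lat 78.4583°.
latitude 78.4583, longitude -20.7500.

78.4583, -20.7500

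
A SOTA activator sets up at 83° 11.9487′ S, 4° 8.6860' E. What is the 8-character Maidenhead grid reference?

Add 180° to longitude and 90° to latitude: 184.14477, 6.80085.
Field: 184.14477/20 → 9 → J, 6.80085/10 → 0 → A; chars JA.
Square: 4.14477/2 → 2, 6.80085/1 → 6; chars 26.
Subsquare: 0.14477/0.0833333 → 1 → b, 0.80085/0.0416667 → 19 → t; chars bt.
Extended square: 0.06143/0.00833333 → 7, 0.00919/0.00416667 → 2; chars 72.

JA26bt72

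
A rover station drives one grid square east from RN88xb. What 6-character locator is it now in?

RN98ab

Longitude subsquare x = 23; +1 → 24, wraps to 0 = a, carry into square.
Longitude square 8; +1 → 9.
The latitude characters are unchanged.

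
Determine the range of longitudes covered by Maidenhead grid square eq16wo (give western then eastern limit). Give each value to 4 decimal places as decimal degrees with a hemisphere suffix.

96.1667° W, 96.0833° W

Field E=4, Q=16: +4·20° lon, +16·10° lat → SW at lon -100°, lat 70°.
Square 1, 6: +1·2° lon, +6·1° lat → SW at lon -98°, lat 76°.
Subsquare w=22, o=14: +22·0.0833333° lon, +14·0.0416667° lat → SW at lon -96.1667°, lat 76.5833°.
Cell spans 0.0833333° lon × 0.0416667° lat.
west 96.1667° W, east 96.0833° W.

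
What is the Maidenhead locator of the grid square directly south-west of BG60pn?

BG60om

Longitude subsquare p = 15; −1 → 14 = o.
Latitude subsquare n = 13; −1 → 12 = m.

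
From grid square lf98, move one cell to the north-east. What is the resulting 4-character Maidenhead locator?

Longitude square 9; +1 → 10, wraps to 0, carry into field.
Longitude field L = 11; +1 → 12 = M.
Latitude square 8; +1 → 9.

MF09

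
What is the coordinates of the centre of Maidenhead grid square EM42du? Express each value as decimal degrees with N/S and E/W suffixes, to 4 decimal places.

Field E=4, M=12: +4·20° lon, +12·10° lat → SW at lon -100°, lat 30°.
Square 4, 2: +4·2° lon, +2·1° lat → SW at lon -92°, lat 32°.
Subsquare d=3, u=20: +3·0.0833333° lon, +20·0.0416667° lat → SW at lon -91.75°, lat 32.8333°.
Cell spans 0.0833333° lon × 0.0416667° lat. Centre is SW corner plus half of each.
latitude 32.8542° N, longitude 91.7083° W.

32.8542° N, 91.7083° W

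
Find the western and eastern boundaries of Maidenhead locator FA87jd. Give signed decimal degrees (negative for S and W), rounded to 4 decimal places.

-63.2500, -63.1667

Field F=5, A=0: +5·20° lon, +0·10° lat → SW at lon -80°, lat -90°.
Square 8, 7: +8·2° lon, +7·1° lat → SW at lon -64°, lat -83°.
Subsquare j=9, d=3: +9·0.0833333° lon, +3·0.0416667° lat → SW at lon -63.25°, lat -82.875°.
Cell spans 0.0833333° lon × 0.0416667° lat.
west -63.2500, east -63.1667.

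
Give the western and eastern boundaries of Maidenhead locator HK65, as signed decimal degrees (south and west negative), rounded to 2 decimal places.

-28.00, -26.00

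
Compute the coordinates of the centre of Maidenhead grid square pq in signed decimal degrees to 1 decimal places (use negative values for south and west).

75.0, 130.0

Field P=15, Q=16: +15·20° lon, +16·10° lat → SW at lon 120°, lat 70°.
Cell spans 20° lon × 10° lat. Centre is SW corner plus half of each.
latitude 75.0, longitude 130.0.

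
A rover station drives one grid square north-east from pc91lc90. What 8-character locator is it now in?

Longitude extended square 9; +1 → 10, wraps to 0, carry into subsquare.
Longitude subsquare l = 11; +1 → 12 = m.
Latitude extended square 0; +1 → 1.

PC91mc01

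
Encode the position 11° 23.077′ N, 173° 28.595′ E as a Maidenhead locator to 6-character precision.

RK61rj

Add 180° to longitude and 90° to latitude: 353.4766, 101.3846.
Field: 353.4766/20 → 17 → R, 101.3846/10 → 10 → K; chars RK.
Square: 13.4766/2 → 6, 1.3846/1 → 1; chars 61.
Subsquare: 1.4766/0.0833333 → 17 → r, 0.3846/0.0416667 → 9 → j; chars rj.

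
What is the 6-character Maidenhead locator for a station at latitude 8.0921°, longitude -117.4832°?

DJ18gc

Add 180° to longitude and 90° to latitude: 62.5168, 98.0921.
Field: 62.5168/20 → 3 → D, 98.0921/10 → 9 → J; chars DJ.
Square: 2.5168/2 → 1, 8.0921/1 → 8; chars 18.
Subsquare: 0.5168/0.0833333 → 6 → g, 0.0921/0.0416667 → 2 → c; chars gc.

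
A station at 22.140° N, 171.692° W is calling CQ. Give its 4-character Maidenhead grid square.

AL42

Add 180° to longitude and 90° to latitude: 8.31, 112.14.
Field: 8.31/20 → 0 → A, 112.14/10 → 11 → L; chars AL.
Square: 8.31/2 → 4, 2.14/1 → 2; chars 42.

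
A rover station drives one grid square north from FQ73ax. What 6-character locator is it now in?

Latitude subsquare x = 23; +1 → 24, wraps to 0 = a, carry into square.
Latitude square 3; +1 → 4.
The longitude characters are unchanged.

FQ74aa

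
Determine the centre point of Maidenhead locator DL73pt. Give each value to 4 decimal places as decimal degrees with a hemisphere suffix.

23.8125° N, 104.7083° W

Field D=3, L=11: +3·20° lon, +11·10° lat → SW at lon -120°, lat 20°.
Square 7, 3: +7·2° lon, +3·1° lat → SW at lon -106°, lat 23°.
Subsquare p=15, t=19: +15·0.0833333° lon, +19·0.0416667° lat → SW at lon -104.75°, lat 23.7917°.
Cell spans 0.0833333° lon × 0.0416667° lat. Centre is SW corner plus half of each.
latitude 23.8125° N, longitude 104.7083° W.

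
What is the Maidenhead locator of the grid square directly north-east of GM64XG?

Longitude subsquare x = 23; +1 → 24, wraps to 0 = a, carry into square.
Longitude square 6; +1 → 7.
Latitude subsquare g = 6; +1 → 7 = h.

GM74ah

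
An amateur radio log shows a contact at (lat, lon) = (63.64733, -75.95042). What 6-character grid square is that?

Shift to the Maidenhead origin (180°W, 90°S): lon 104.0496, lat 153.6473.
Field: lon ⌊104.0496/20⌋ = 5 → F; lat ⌊153.6473/10⌋ = 15 → P.
Square: lon ⌊4.0496/2⌋ = 2; lat ⌊3.6473/1⌋ = 3.
Subsquare: lon ⌊0.0496/0.0833333⌋ = 0 → a; lat ⌊0.6473/0.0416667⌋ = 15 → p.

FP23ap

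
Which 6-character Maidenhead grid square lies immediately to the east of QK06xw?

QK16aw

Longitude subsquare x = 23; +1 → 24, wraps to 0 = a, carry into square.
Longitude square 0; +1 → 1.
The latitude characters are unchanged.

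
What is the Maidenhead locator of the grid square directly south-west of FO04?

EO93

Longitude square 0; −1 → -1, wraps to 9, carry into field.
Longitude field F = 5; −1 → 4 = E.
Latitude square 4; −1 → 3.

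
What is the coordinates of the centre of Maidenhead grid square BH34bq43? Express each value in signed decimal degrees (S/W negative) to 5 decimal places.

-15.31875, -153.87917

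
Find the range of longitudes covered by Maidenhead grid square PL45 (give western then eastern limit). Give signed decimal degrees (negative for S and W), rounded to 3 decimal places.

128.000, 130.000

Field P=15, L=11: +15·20° lon, +11·10° lat → SW at lon 120°, lat 20°.
Square 4, 5: +4·2° lon, +5·1° lat → SW at lon 128°, lat 25°.
Cell spans 2° lon × 1° lat.
west 128.000, east 130.000.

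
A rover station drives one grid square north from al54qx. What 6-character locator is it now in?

Latitude subsquare x = 23; +1 → 24, wraps to 0 = a, carry into square.
Latitude square 4; +1 → 5.
The longitude characters are unchanged.

AL55qa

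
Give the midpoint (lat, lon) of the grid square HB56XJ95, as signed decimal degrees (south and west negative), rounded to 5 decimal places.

-73.60208, -28.00417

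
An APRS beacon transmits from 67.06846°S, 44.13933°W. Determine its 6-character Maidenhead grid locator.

GC72ww

Shift to the Maidenhead origin (180°W, 90°S): lon 135.8607, lat 22.9315.
Field: 135.8607/20 → 6 → G, 22.9315/10 → 2 → C; chars GC.
Square: 15.8607/2 → 7, 2.9315/1 → 2; chars 72.
Subsquare: 1.8607/0.0833333 → 22 → w, 0.9315/0.0416667 → 22 → w; chars ww.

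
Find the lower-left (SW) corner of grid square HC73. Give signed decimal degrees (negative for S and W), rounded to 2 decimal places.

-67.00, -26.00

Field H=7, C=2: +7·20° lon, +2·10° lat → SW at lon -40°, lat -70°.
Square 7, 3: +7·2° lon, +3·1° lat → SW at lon -26°, lat -67°.
latitude -67.00, longitude -26.00.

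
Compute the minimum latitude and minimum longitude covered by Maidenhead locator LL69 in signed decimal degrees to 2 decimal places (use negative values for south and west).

29.00, 52.00

Field L=11, L=11: +11·20° lon, +11·10° lat → SW at lon 40°, lat 20°.
Square 6, 9: +6·2° lon, +9·1° lat → SW at lon 52°, lat 29°.
latitude 29.00, longitude 52.00.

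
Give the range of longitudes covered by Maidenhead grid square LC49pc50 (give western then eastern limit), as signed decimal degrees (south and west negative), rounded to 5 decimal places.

49.29167, 49.30000

Field L=11, C=2: +11·20° lon, +2·10° lat → SW at lon 40°, lat -70°.
Square 4, 9: +4·2° lon, +9·1° lat → SW at lon 48°, lat -61°.
Subsquare p=15, c=2: +15·0.0833333° lon, +2·0.0416667° lat → SW at lon 49.25°, lat -60.9167°.
Extended square 5, 0: +5·0.00833333° lon, +0·0.00416667° lat → SW at lon 49.2917°, lat -60.9167°.
Cell spans 0.00833333° lon × 0.00416667° lat.
west 49.29167, east 49.30000.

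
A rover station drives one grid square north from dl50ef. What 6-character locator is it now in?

DL50eg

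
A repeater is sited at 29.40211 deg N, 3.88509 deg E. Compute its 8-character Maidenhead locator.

Offset from 180°W / 90°S: lon 183.88509°, lat 119.40211°.
Field: lon ⌊183.88509/20⌋ = 9 → J; lat ⌊119.40211/10⌋ = 11 → L.
Square: lon ⌊3.88509/2⌋ = 1; lat ⌊9.40211/1⌋ = 9.
Subsquare: lon ⌊1.88509/0.0833333⌋ = 22 → w; lat ⌊0.40211/0.0416667⌋ = 9 → j.
Extended square: lon ⌊0.05176/0.00833333⌋ = 6; lat ⌊0.02711/0.00416667⌋ = 6.

JL19wj66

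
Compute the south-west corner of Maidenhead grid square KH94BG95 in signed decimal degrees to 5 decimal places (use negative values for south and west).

-15.72917, 38.15833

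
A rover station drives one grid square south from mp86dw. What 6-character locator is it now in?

MP86dv

Latitude subsquare w = 22; −1 → 21 = v.
The longitude characters are unchanged.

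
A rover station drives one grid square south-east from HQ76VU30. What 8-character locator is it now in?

HQ76vt49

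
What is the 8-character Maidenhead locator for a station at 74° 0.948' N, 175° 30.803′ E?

RQ74sa13

Add 180° to longitude and 90° to latitude: 355.51338, 164.01580.
Field: lon ⌊355.51338/20⌋ = 17 → R; lat ⌊164.01580/10⌋ = 16 → Q.
Square: lon ⌊15.51338/2⌋ = 7; lat ⌊4.01580/1⌋ = 4.
Subsquare: lon ⌊1.51338/0.0833333⌋ = 18 → s; lat ⌊0.01580/0.0416667⌋ = 0 → a.
Extended square: lon ⌊0.01338/0.00833333⌋ = 1; lat ⌊0.01580/0.00416667⌋ = 3.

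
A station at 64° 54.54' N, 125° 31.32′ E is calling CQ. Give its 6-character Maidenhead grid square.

PP24sv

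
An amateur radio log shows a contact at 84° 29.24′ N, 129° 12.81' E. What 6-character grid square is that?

PR44ol

Offset from 180°W / 90°S: lon 309.2135°, lat 174.4873°.
Field: lon ⌊309.2135/20⌋ = 15 → P; lat ⌊174.4873/10⌋ = 17 → R.
Square: lon ⌊9.2135/2⌋ = 4; lat ⌊4.4873/1⌋ = 4.
Subsquare: lon ⌊1.2135/0.0833333⌋ = 14 → o; lat ⌊0.4873/0.0416667⌋ = 11 → l.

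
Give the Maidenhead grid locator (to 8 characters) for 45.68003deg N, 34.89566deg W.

HN25nq23

Shift to the Maidenhead origin (180°W, 90°S): lon 145.10434, lat 135.68003.
Field (20°×10°, letters A–R): lon ⌊145.10434/20⌋ = 7 → H; lat ⌊135.68003/10⌋ = 13 → N.
Square (2°×1°, digits 0–9): lon ⌊5.10434/2⌋ = 2; lat ⌊5.68003/1⌋ = 5.
Subsquare (5′×2.5′, letters a–x): lon ⌊1.10434/0.0833333⌋ = 13 → n; lat ⌊0.68003/0.0416667⌋ = 16 → q.
Extended square (30″×15″, digits 0–9): lon ⌊0.02101/0.00833333⌋ = 2; lat ⌊0.01336/0.00416667⌋ = 3.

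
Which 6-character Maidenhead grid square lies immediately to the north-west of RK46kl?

RK46jm

Longitude subsquare k = 10; −1 → 9 = j.
Latitude subsquare l = 11; +1 → 12 = m.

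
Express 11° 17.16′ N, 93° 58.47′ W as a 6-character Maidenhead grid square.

EK31ag

Offset from 180°W / 90°S: lon 86.0255°, lat 101.2860°.
Field: lon ⌊86.0255/20⌋ = 4 → E; lat ⌊101.2860/10⌋ = 10 → K.
Square: lon ⌊6.0255/2⌋ = 3; lat ⌊1.2860/1⌋ = 1.
Subsquare: lon ⌊0.0255/0.0833333⌋ = 0 → a; lat ⌊0.2860/0.0416667⌋ = 6 → g.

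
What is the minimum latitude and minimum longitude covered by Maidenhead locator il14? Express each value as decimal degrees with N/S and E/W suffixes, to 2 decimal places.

Field I=8, L=11: +8·20° lon, +11·10° lat → SW at lon -20°, lat 20°.
Square 1, 4: +1·2° lon, +4·1° lat → SW at lon -18°, lat 24°.
latitude 24.00° N, longitude 18.00° W.

24.00° N, 18.00° W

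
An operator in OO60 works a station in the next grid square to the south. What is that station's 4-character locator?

Latitude square 0; −1 → -1, wraps to 9, carry into field.
Latitude field O = 14; −1 → 13 = N.
The longitude characters are unchanged.

ON69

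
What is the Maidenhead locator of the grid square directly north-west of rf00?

QF91

Longitude square 0; −1 → -1, wraps to 9, carry into field.
Longitude field R = 17; −1 → 16 = Q.
Latitude square 0; +1 → 1.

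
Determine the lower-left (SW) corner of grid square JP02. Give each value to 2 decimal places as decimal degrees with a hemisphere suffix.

62.00° N, 0.00° E

Field J=9, P=15: +9·20° lon, +15·10° lat → SW at lon 0°, lat 60°.
Square 0, 2: +0·2° lon, +2·1° lat → SW at lon 0°, lat 62°.
latitude 62.00° N, longitude 0.00° E.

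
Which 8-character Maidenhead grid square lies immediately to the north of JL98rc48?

Latitude extended square 8; +1 → 9.
The longitude characters are unchanged.

JL98rc49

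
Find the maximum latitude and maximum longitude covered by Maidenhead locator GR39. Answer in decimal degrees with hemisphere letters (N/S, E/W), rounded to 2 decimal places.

90.00° N, 52.00° W

Field G=6, R=17: +6·20° lon, +17·10° lat → SW at lon -60°, lat 80°.
Square 3, 9: +3·2° lon, +9·1° lat → SW at lon -54°, lat 89°.
Cell spans 2° lon × 1° lat. NE corner is SW corner plus one full cell.
latitude 90.00° N, longitude 52.00° W.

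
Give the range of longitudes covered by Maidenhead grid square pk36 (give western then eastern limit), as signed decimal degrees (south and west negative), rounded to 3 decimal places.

Field P=15, K=10: +15·20° lon, +10·10° lat → SW at lon 120°, lat 10°.
Square 3, 6: +3·2° lon, +6·1° lat → SW at lon 126°, lat 16°.
Cell spans 2° lon × 1° lat.
west 126.000, east 128.000.

126.000, 128.000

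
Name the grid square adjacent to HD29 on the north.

Latitude square 9; +1 → 10, wraps to 0, carry into field.
Latitude field D = 3; +1 → 4 = E.
The longitude characters are unchanged.

HE20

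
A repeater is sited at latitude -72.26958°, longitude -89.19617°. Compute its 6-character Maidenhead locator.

EB57jr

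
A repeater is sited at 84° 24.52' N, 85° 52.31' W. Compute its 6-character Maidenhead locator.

Shift to the Maidenhead origin (180°W, 90°S): lon 94.1282, lat 174.4087.
Field: 94.1282/20 → 4 → E, 174.4087/10 → 17 → R; chars ER.
Square: 14.1282/2 → 7, 4.4087/1 → 4; chars 74.
Subsquare: 0.1282/0.0833333 → 1 → b, 0.4087/0.0416667 → 9 → j; chars bj.

ER74bj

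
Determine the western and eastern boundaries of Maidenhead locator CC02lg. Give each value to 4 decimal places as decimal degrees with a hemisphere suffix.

139.0833° W, 139.0000° W

Field C=2, C=2: +2·20° lon, +2·10° lat → SW at lon -140°, lat -70°.
Square 0, 2: +0·2° lon, +2·1° lat → SW at lon -140°, lat -68°.
Subsquare l=11, g=6: +11·0.0833333° lon, +6·0.0416667° lat → SW at lon -139.083°, lat -67.75°.
Cell spans 0.0833333° lon × 0.0416667° lat.
west 139.0833° W, east 139.0000° W.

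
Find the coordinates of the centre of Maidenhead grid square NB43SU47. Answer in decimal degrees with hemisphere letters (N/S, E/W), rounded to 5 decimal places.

76.13542° S, 89.53750° E

Field N=13, B=1: +13·20° lon, +1·10° lat → SW at lon 80°, lat -80°.
Square 4, 3: +4·2° lon, +3·1° lat → SW at lon 88°, lat -77°.
Subsquare s=18, u=20: +18·0.0833333° lon, +20·0.0416667° lat → SW at lon 89.5°, lat -76.1667°.
Extended square 4, 7: +4·0.00833333° lon, +7·0.00416667° lat → SW at lon 89.5333°, lat -76.1375°.
Cell spans 0.00833333° lon × 0.00416667° lat. Centre is SW corner plus half of each.
latitude 76.13542° S, longitude 89.53750° E.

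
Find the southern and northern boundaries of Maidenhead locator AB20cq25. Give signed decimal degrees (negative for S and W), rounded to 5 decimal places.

Field A=0, B=1: +0·20° lon, +1·10° lat → SW at lon -180°, lat -80°.
Square 2, 0: +2·2° lon, +0·1° lat → SW at lon -176°, lat -80°.
Subsquare c=2, q=16: +2·0.0833333° lon, +16·0.0416667° lat → SW at lon -175.833°, lat -79.3333°.
Extended square 2, 5: +2·0.00833333° lon, +5·0.00416667° lat → SW at lon -175.817°, lat -79.3125°.
Cell spans 0.00833333° lon × 0.00416667° lat.
south -79.31250, north -79.30833.

-79.31250, -79.30833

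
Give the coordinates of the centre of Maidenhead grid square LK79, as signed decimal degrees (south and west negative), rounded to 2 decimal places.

19.50, 55.00

Field L=11, K=10: +11·20° lon, +10·10° lat → SW at lon 40°, lat 10°.
Square 7, 9: +7·2° lon, +9·1° lat → SW at lon 54°, lat 19°.
Cell spans 2° lon × 1° lat. Centre is SW corner plus half of each.
latitude 19.50, longitude 55.00.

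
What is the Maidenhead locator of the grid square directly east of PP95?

QP05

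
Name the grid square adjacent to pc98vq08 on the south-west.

PC98uq97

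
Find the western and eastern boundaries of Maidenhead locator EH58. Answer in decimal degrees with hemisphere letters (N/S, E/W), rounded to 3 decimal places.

90.000° W, 88.000° W

Field E=4, H=7: +4·20° lon, +7·10° lat → SW at lon -100°, lat -20°.
Square 5, 8: +5·2° lon, +8·1° lat → SW at lon -90°, lat -12°.
Cell spans 2° lon × 1° lat.
west 90.000° W, east 88.000° W.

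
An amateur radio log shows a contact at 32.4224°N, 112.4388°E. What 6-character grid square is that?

Offset from 180°W / 90°S: lon 292.4388°, lat 122.4224°.
Field (20°×10°, letters A–R): 292.4388/20 → 14 → O, 122.4224/10 → 12 → M; chars OM.
Square (2°×1°, digits 0–9): 12.4388/2 → 6, 2.4224/1 → 2; chars 62.
Subsquare (5′×2.5′, letters a–x): 0.4388/0.0833333 → 5 → f, 0.4224/0.0416667 → 10 → k; chars fk.

OM62fk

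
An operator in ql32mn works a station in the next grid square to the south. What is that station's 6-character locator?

QL32mm

Latitude subsquare n = 13; −1 → 12 = m.
The longitude characters are unchanged.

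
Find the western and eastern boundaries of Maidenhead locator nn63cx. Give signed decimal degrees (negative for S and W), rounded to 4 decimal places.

Field N=13, N=13: +13·20° lon, +13·10° lat → SW at lon 80°, lat 40°.
Square 6, 3: +6·2° lon, +3·1° lat → SW at lon 92°, lat 43°.
Subsquare c=2, x=23: +2·0.0833333° lon, +23·0.0416667° lat → SW at lon 92.1667°, lat 43.9583°.
Cell spans 0.0833333° lon × 0.0416667° lat.
west 92.1667, east 92.2500.

92.1667, 92.2500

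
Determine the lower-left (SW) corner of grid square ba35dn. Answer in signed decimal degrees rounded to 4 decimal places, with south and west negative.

-84.4583, -153.7500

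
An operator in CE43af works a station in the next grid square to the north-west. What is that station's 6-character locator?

Longitude subsquare a = 0; −1 → -1, wraps to 23 = x, carry into square.
Longitude square 4; −1 → 3.
Latitude subsquare f = 5; +1 → 6 = g.

CE33xg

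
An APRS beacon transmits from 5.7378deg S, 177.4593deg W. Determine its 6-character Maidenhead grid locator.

Add 180° to longitude and 90° to latitude: 2.5407, 84.2622.
Field (20°×10°, letters A–R): lon ⌊2.5407/20⌋ = 0 → A; lat ⌊84.2622/10⌋ = 8 → I.
Square (2°×1°, digits 0–9): lon ⌊2.5407/2⌋ = 1; lat ⌊4.2622/1⌋ = 4.
Subsquare (5′×2.5′, letters a–x): lon ⌊0.5407/0.0833333⌋ = 6 → g; lat ⌊0.2622/0.0416667⌋ = 6 → g.

AI14gg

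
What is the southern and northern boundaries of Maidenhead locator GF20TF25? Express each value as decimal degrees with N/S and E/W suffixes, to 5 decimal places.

39.77083° S, 39.76667° S

Field G=6, F=5: +6·20° lon, +5·10° lat → SW at lon -60°, lat -40°.
Square 2, 0: +2·2° lon, +0·1° lat → SW at lon -56°, lat -40°.
Subsquare t=19, f=5: +19·0.0833333° lon, +5·0.0416667° lat → SW at lon -54.4167°, lat -39.7917°.
Extended square 2, 5: +2·0.00833333° lon, +5·0.00416667° lat → SW at lon -54.4°, lat -39.7708°.
Cell spans 0.00833333° lon × 0.00416667° lat.
south 39.77083° S, north 39.76667° S.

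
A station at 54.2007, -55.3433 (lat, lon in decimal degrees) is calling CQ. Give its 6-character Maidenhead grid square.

Add 180° to longitude and 90° to latitude: 124.6567, 144.2007.
Field: lon ⌊124.6567/20⌋ = 6 → G; lat ⌊144.2007/10⌋ = 14 → O.
Square: lon ⌊4.6567/2⌋ = 2; lat ⌊4.2007/1⌋ = 4.
Subsquare: lon ⌊0.6567/0.0833333⌋ = 7 → h; lat ⌊0.2007/0.0416667⌋ = 4 → e.

GO24he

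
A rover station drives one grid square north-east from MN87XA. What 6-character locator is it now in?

MN97ab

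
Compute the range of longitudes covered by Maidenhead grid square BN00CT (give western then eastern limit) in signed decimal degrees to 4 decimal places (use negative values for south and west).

-159.8333, -159.7500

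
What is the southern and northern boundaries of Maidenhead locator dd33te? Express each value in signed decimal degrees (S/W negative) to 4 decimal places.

-56.8333, -56.7917

Field D=3, D=3: +3·20° lon, +3·10° lat → SW at lon -120°, lat -60°.
Square 3, 3: +3·2° lon, +3·1° lat → SW at lon -114°, lat -57°.
Subsquare t=19, e=4: +19·0.0833333° lon, +4·0.0416667° lat → SW at lon -112.417°, lat -56.8333°.
Cell spans 0.0833333° lon × 0.0416667° lat.
south -56.8333, north -56.7917.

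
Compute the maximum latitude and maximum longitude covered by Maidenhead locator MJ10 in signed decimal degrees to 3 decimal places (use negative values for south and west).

1.000, 64.000

Field M=12, J=9: +12·20° lon, +9·10° lat → SW at lon 60°, lat 0°.
Square 1, 0: +1·2° lon, +0·1° lat → SW at lon 62°, lat 0°.
Cell spans 2° lon × 1° lat. NE corner is SW corner plus one full cell.
latitude 1.000, longitude 64.000.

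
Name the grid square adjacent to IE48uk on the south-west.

IE48tj

Longitude subsquare u = 20; −1 → 19 = t.
Latitude subsquare k = 10; −1 → 9 = j.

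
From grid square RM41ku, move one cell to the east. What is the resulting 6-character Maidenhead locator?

Longitude subsquare k = 10; +1 → 11 = l.
The latitude characters are unchanged.

RM41lu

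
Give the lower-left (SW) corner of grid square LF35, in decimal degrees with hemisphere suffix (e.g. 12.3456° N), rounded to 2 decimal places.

35.00° S, 46.00° E

Field L=11, F=5: +11·20° lon, +5·10° lat → SW at lon 40°, lat -40°.
Square 3, 5: +3·2° lon, +5·1° lat → SW at lon 46°, lat -35°.
latitude 35.00° S, longitude 46.00° E.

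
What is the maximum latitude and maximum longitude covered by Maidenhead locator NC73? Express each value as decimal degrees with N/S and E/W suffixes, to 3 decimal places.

66.000° S, 96.000° E

Field N=13, C=2: +13·20° lon, +2·10° lat → SW at lon 80°, lat -70°.
Square 7, 3: +7·2° lon, +3·1° lat → SW at lon 94°, lat -67°.
Cell spans 2° lon × 1° lat. NE corner is SW corner plus one full cell.
latitude 66.000° S, longitude 96.000° E.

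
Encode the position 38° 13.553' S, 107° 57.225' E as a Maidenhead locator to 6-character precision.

Shift to the Maidenhead origin (180°W, 90°S): lon 287.9538, lat 51.7741.
Field (20°×10°, letters A–R): lon ⌊287.9538/20⌋ = 14 → O; lat ⌊51.7741/10⌋ = 5 → F.
Square (2°×1°, digits 0–9): lon ⌊7.9538/2⌋ = 3; lat ⌊1.7741/1⌋ = 1.
Subsquare (5′×2.5′, letters a–x): lon ⌊1.9538/0.0833333⌋ = 23 → x; lat ⌊0.7741/0.0416667⌋ = 18 → s.

OF31xs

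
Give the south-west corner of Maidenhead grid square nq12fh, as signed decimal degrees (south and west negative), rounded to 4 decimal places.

Field N=13, Q=16: +13·20° lon, +16·10° lat → SW at lon 80°, lat 70°.
Square 1, 2: +1·2° lon, +2·1° lat → SW at lon 82°, lat 72°.
Subsquare f=5, h=7: +5·0.0833333° lon, +7·0.0416667° lat → SW at lon 82.4167°, lat 72.2917°.
latitude 72.2917, longitude 82.4167.

72.2917, 82.4167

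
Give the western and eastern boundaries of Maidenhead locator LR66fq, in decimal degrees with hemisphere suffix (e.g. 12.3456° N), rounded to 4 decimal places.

52.4167° E, 52.5000° E

Field L=11, R=17: +11·20° lon, +17·10° lat → SW at lon 40°, lat 80°.
Square 6, 6: +6·2° lon, +6·1° lat → SW at lon 52°, lat 86°.
Subsquare f=5, q=16: +5·0.0833333° lon, +16·0.0416667° lat → SW at lon 52.4167°, lat 86.6667°.
Cell spans 0.0833333° lon × 0.0416667° lat.
west 52.4167° E, east 52.5000° E.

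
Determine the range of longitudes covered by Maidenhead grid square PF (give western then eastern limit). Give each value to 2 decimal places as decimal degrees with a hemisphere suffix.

Field P=15, F=5: +15·20° lon, +5·10° lat → SW at lon 120°, lat -40°.
Cell spans 20° lon × 10° lat.
west 120.00° E, east 140.00° E.

120.00° E, 140.00° E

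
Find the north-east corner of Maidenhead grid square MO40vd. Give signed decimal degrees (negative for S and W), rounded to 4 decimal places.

50.1667, 69.8333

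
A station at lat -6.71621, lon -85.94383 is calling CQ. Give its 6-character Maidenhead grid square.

Add 180° to longitude and 90° to latitude: 94.0562, 83.2838.
Field (20°×10°, letters A–R): lon ⌊94.0562/20⌋ = 4 → E; lat ⌊83.2838/10⌋ = 8 → I.
Square (2°×1°, digits 0–9): lon ⌊14.0562/2⌋ = 7; lat ⌊3.2838/1⌋ = 3.
Subsquare (5′×2.5′, letters a–x): lon ⌊0.0562/0.0833333⌋ = 0 → a; lat ⌊0.2838/0.0416667⌋ = 6 → g.

EI73ag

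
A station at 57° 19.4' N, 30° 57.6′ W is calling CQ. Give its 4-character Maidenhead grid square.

HO47

Shift to the Maidenhead origin (180°W, 90°S): lon 149.04, lat 147.32.
Field: 149.04/20 → 7 → H, 147.32/10 → 14 → O; chars HO.
Square: 9.04/2 → 4, 7.32/1 → 7; chars 47.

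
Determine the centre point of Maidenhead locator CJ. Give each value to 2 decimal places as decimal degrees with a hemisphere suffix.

5.00° N, 130.00° W

Field C=2, J=9: +2·20° lon, +9·10° lat → SW at lon -140°, lat 0°.
Cell spans 20° lon × 10° lat. Centre is SW corner plus half of each.
latitude 5.00° N, longitude 130.00° W.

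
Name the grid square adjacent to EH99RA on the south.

Latitude subsquare a = 0; −1 → -1, wraps to 23 = x, carry into square.
Latitude square 9; −1 → 8.
The longitude characters are unchanged.

EH98rx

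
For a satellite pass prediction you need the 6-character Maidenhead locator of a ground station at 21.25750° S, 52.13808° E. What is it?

LG68br

Offset from 180°W / 90°S: lon 232.1381°, lat 68.7425°.
Field (20°×10°, letters A–R): 232.1381/20 → 11 → L, 68.7425/10 → 6 → G; chars LG.
Square (2°×1°, digits 0–9): 12.1381/2 → 6, 8.7425/1 → 8; chars 68.
Subsquare (5′×2.5′, letters a–x): 0.1381/0.0833333 → 1 → b, 0.7425/0.0416667 → 17 → r; chars br.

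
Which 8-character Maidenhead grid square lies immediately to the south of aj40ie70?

AJ40id79

Latitude extended square 0; −1 → -1, wraps to 9, carry into subsquare.
Latitude subsquare e = 4; −1 → 3 = d.
The longitude characters are unchanged.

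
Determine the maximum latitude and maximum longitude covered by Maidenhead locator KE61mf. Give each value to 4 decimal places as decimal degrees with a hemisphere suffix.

Field K=10, E=4: +10·20° lon, +4·10° lat → SW at lon 20°, lat -50°.
Square 6, 1: +6·2° lon, +1·1° lat → SW at lon 32°, lat -49°.
Subsquare m=12, f=5: +12·0.0833333° lon, +5·0.0416667° lat → SW at lon 33°, lat -48.7917°.
Cell spans 0.0833333° lon × 0.0416667° lat. NE corner is SW corner plus one full cell.
latitude 48.7500° S, longitude 33.0833° E.

48.7500° S, 33.0833° E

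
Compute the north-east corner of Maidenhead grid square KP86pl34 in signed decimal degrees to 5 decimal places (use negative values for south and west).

66.47917, 37.28333

Field K=10, P=15: +10·20° lon, +15·10° lat → SW at lon 20°, lat 60°.
Square 8, 6: +8·2° lon, +6·1° lat → SW at lon 36°, lat 66°.
Subsquare p=15, l=11: +15·0.0833333° lon, +11·0.0416667° lat → SW at lon 37.25°, lat 66.4583°.
Extended square 3, 4: +3·0.00833333° lon, +4·0.00416667° lat → SW at lon 37.275°, lat 66.475°.
Cell spans 0.00833333° lon × 0.00416667° lat. NE corner is SW corner plus one full cell.
latitude 66.47917, longitude 37.28333.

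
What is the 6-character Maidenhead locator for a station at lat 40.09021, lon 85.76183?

Offset from 180°W / 90°S: lon 265.7618°, lat 130.0902°.
Field (20°×10°, letters A–R): lon ⌊265.7618/20⌋ = 13 → N; lat ⌊130.0902/10⌋ = 13 → N.
Square (2°×1°, digits 0–9): lon ⌊5.7618/2⌋ = 2; lat ⌊0.0902/1⌋ = 0.
Subsquare (5′×2.5′, letters a–x): lon ⌊1.7618/0.0833333⌋ = 21 → v; lat ⌊0.0902/0.0416667⌋ = 2 → c.

NN20vc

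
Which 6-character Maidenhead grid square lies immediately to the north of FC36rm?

Latitude subsquare m = 12; +1 → 13 = n.
The longitude characters are unchanged.

FC36rn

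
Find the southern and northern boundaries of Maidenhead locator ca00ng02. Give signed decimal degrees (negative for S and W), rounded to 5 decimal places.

-89.74167, -89.73750

Field C=2, A=0: +2·20° lon, +0·10° lat → SW at lon -140°, lat -90°.
Square 0, 0: +0·2° lon, +0·1° lat → SW at lon -140°, lat -90°.
Subsquare n=13, g=6: +13·0.0833333° lon, +6·0.0416667° lat → SW at lon -138.917°, lat -89.75°.
Extended square 0, 2: +0·0.00833333° lon, +2·0.00416667° lat → SW at lon -138.917°, lat -89.7417°.
Cell spans 0.00833333° lon × 0.00416667° lat.
south -89.74167, north -89.73750.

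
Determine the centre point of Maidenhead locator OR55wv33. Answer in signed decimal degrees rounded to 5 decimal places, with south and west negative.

85.88958, 111.86250

Field O=14, R=17: +14·20° lon, +17·10° lat → SW at lon 100°, lat 80°.
Square 5, 5: +5·2° lon, +5·1° lat → SW at lon 110°, lat 85°.
Subsquare w=22, v=21: +22·0.0833333° lon, +21·0.0416667° lat → SW at lon 111.833°, lat 85.875°.
Extended square 3, 3: +3·0.00833333° lon, +3·0.00416667° lat → SW at lon 111.858°, lat 85.8875°.
Cell spans 0.00833333° lon × 0.00416667° lat. Centre is SW corner plus half of each.
latitude 85.88958, longitude 111.86250.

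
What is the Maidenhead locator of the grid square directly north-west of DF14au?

DF04xv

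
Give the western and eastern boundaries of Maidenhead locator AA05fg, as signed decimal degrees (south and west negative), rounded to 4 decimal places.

-179.5833, -179.5000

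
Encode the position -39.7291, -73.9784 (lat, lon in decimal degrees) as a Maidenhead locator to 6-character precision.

FF30ag

Shift to the Maidenhead origin (180°W, 90°S): lon 106.0216, lat 50.2709.
Field (20°×10°, letters A–R): 106.0216/20 → 5 → F, 50.2709/10 → 5 → F; chars FF.
Square (2°×1°, digits 0–9): 6.0216/2 → 3, 0.2709/1 → 0; chars 30.
Subsquare (5′×2.5′, letters a–x): 0.0216/0.0833333 → 0 → a, 0.2709/0.0416667 → 6 → g; chars ag.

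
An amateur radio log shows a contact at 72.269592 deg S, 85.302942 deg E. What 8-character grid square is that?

Shift to the Maidenhead origin (180°W, 90°S): lon 265.30294, lat 17.73041.
Field: lon ⌊265.30294/20⌋ = 13 → N; lat ⌊17.73041/10⌋ = 1 → B.
Square: lon ⌊5.30294/2⌋ = 2; lat ⌊7.73041/1⌋ = 7.
Subsquare: lon ⌊1.30294/0.0833333⌋ = 15 → p; lat ⌊0.73041/0.0416667⌋ = 17 → r.
Extended square: lon ⌊0.05294/0.00833333⌋ = 6; lat ⌊0.02207/0.00416667⌋ = 5.

NB27pr65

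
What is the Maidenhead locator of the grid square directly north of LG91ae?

Latitude subsquare e = 4; +1 → 5 = f.
The longitude characters are unchanged.

LG91af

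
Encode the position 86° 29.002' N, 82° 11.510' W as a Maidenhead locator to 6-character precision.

ER86vl

Shift to the Maidenhead origin (180°W, 90°S): lon 97.8082, lat 176.4834.
Field: 97.8082/20 → 4 → E, 176.4834/10 → 17 → R; chars ER.
Square: 17.8082/2 → 8, 6.4834/1 → 6; chars 86.
Subsquare: 1.8082/0.0833333 → 21 → v, 0.4834/0.0416667 → 11 → l; chars vl.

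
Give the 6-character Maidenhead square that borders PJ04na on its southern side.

PJ03nx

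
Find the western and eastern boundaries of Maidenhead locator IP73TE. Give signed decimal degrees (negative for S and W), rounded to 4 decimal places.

-4.4167, -4.3333

Field I=8, P=15: +8·20° lon, +15·10° lat → SW at lon -20°, lat 60°.
Square 7, 3: +7·2° lon, +3·1° lat → SW at lon -6°, lat 63°.
Subsquare t=19, e=4: +19·0.0833333° lon, +4·0.0416667° lat → SW at lon -4.41667°, lat 63.1667°.
Cell spans 0.0833333° lon × 0.0416667° lat.
west -4.4167, east -4.3333.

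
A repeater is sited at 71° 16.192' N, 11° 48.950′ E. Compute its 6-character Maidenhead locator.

JQ51vg

Shift to the Maidenhead origin (180°W, 90°S): lon 191.8158, lat 161.2699.
Field: 191.8158/20 → 9 → J, 161.2699/10 → 16 → Q; chars JQ.
Square: 11.8158/2 → 5, 1.2699/1 → 1; chars 51.
Subsquare: 1.8158/0.0833333 → 21 → v, 0.2699/0.0416667 → 6 → g; chars vg.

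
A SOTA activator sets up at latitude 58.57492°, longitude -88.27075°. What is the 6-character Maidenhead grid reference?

EO58un

Shift to the Maidenhead origin (180°W, 90°S): lon 91.7292, lat 148.5749.
Field: 91.7292/20 → 4 → E, 148.5749/10 → 14 → O; chars EO.
Square: 11.7292/2 → 5, 8.5749/1 → 8; chars 58.
Subsquare: 1.7292/0.0833333 → 20 → u, 0.5749/0.0416667 → 13 → n; chars un.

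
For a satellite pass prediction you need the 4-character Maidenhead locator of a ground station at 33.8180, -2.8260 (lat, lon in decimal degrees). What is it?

Shift to the Maidenhead origin (180°W, 90°S): lon 177.17, lat 123.82.
Field: 177.17/20 → 8 → I, 123.82/10 → 12 → M; chars IM.
Square: 17.17/2 → 8, 3.82/1 → 3; chars 83.

IM83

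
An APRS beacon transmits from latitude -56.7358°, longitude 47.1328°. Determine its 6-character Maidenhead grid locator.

Offset from 180°W / 90°S: lon 227.1328°, lat 33.2642°.
Field (20°×10°, letters A–R): lon ⌊227.1328/20⌋ = 11 → L; lat ⌊33.2642/10⌋ = 3 → D.
Square (2°×1°, digits 0–9): lon ⌊7.1328/2⌋ = 3; lat ⌊3.2642/1⌋ = 3.
Subsquare (5′×2.5′, letters a–x): lon ⌊1.1328/0.0833333⌋ = 13 → n; lat ⌊0.2642/0.0416667⌋ = 6 → g.

LD33ng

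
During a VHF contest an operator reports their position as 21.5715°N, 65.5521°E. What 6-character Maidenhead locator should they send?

Shift to the Maidenhead origin (180°W, 90°S): lon 245.5521, lat 111.5715.
Field: lon ⌊245.5521/20⌋ = 12 → M; lat ⌊111.5715/10⌋ = 11 → L.
Square: lon ⌊5.5521/2⌋ = 2; lat ⌊1.5715/1⌋ = 1.
Subsquare: lon ⌊1.5521/0.0833333⌋ = 18 → s; lat ⌊0.5715/0.0416667⌋ = 13 → n.

ML21sn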